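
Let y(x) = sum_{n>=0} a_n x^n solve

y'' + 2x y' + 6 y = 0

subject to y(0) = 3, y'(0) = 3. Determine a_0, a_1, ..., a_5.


Ansatz: y(x) = sum_{n>=0} a_n x^n, so y'(x) = sum_{n>=1} n a_n x^(n-1) and y''(x) = sum_{n>=2} n(n-1) a_n x^(n-2).
Substitute into P(x) y'' + Q(x) y' + R(x) y = 0 with P(x) = 1, Q(x) = 2x, R(x) = 6, and match powers of x.
Initial conditions: a_0 = 3, a_1 = 3.
Setting the coefficient of each power of x to zero and solving order by order (substituting the coefficients already found):
  x^0: 2 a_2 + 6 a_0 = 0  ->  2 a_2 = -6 a_0 = -18  ->  a_2 = -9
  x^1: 6 a_3 + 8 a_1 = 0  ->  6 a_3 = -8 a_1 = -24  ->  a_3 = -4
  x^2: 12 a_4 + 10 a_2 = 0  ->  12 a_4 = -10 a_2 = 90  ->  a_4 = 15/2
  x^3: 20 a_5 + 12 a_3 = 0  ->  20 a_5 = -12 a_3 = 48  ->  a_5 = 12/5
Truncated series: y(x) = 3 + 3 x - 9 x^2 - 4 x^3 + (15/2) x^4 + (12/5) x^5 + O(x^6).

a_0 = 3; a_1 = 3; a_2 = -9; a_3 = -4; a_4 = 15/2; a_5 = 12/5


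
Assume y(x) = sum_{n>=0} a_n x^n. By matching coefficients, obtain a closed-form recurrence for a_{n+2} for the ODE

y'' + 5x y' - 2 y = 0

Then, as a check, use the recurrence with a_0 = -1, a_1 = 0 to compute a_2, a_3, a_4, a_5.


Substitute y = sum_n a_n x^n.
y''(x) has coefficient (n+2)(n+1) a_{n+2} at x^n;
5 x y'(x) has coefficient 5 n a_n at x^n (shift);
-2 y(x) has coefficient -2 a_n at x^n.
Matching x^n: (n+2)(n+1) a_{n+2} + (5n - 2) a_n = 0.
Thus a_{n+2} = (-5n + 2) / ((n+1)(n+2)) * a_n.

Check with a_0 = -1, a_1 = 0 (apply the recurrence for n = 0, 1, 2, 3): a_0 = -1, a_1 = 0, a_2 = -1, a_3 = 0, a_4 = 2/3, a_5 = 0.

a_(n+2) = (-5n + 2) / ((n+1)(n+2)) * a_n; check: a_0 = -1, a_1 = 0, a_2 = -1, a_3 = 0, a_4 = 2/3, a_5 = 0


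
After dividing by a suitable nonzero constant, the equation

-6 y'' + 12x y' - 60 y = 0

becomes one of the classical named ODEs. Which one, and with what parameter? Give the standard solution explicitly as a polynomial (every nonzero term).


All three coefficients share the factor -6; dividing through by -6 gives  y'' - 2x y' + 10 y = 0.
This matches the Hermite equation y'' - 2x y' + 2n y = 0 with 2n = 10, so n = 5; the polynomial solution is H_5(x).
With y = sum_k a_k x^k, matching x^k gives (k+2)(k+1) a_{k+2} = 2(k - n) a_k = 2(k - 5) a_k. The right side vanishes at k = 5, so the series with the parity of 5 terminates at degree 5.
Standard normalization: leading coefficient of H_n is 2^n, so a_5 = 2^5 = 32. Work downward with a_k = (k+1)(k+2) a_{k+2} / (2(k - n)):
  a_3 = (4)(5)(32) / (2(3 - 5)) = 640/(-4) = -160
  a_1 = (2)(3)(-160) / (2(1 - 5)) = -960/(-8) = 120
Hence H_5(x) = 32 x^5 - 160 x^3 + 120 x.

H_5(x); series = 32 x^5 - 160 x^3 + 120 x


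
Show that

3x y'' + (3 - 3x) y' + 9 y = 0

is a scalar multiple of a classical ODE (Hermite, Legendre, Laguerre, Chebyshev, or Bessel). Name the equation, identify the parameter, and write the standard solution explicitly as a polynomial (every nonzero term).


All three coefficients share the factor 3; dividing through by 3 gives  x y'' + (1 - x) y' + 3 y = 0.
This matches the Laguerre equation x y'' + (1 - x) y' + n y = 0 with n = 3; the polynomial solution is L_3(x).
With y = sum_k a_k x^k, matching x^k gives (k+1)k a_{k+1} + (k+1) a_{k+1} - k a_k + n a_k = 0, i.e. (k+1)^2 a_{k+1} = (k - n) a_k = (k - 3) a_k. The right side vanishes at k = 3, so the series terminates at degree 3.
Standard normalization L_n(0) = 1 gives a_0 = 1. Work upward with a_{k+1} = (k - 3) a_k / (k+1)^2:
  a_1 = (0 - 3)(1) / 1^2 = -3/1 = -3
  a_2 = (1 - 3)(-3) / 2^2 = 6/4 = 3/2
  a_3 = (2 - 3)(3/2) / 3^2 = (-3/2)/9 = -1/6
Hence L_3(x) = -x^3/6 + 3 x^2/2 - 3 x + 1.

L_3(x); series = -x^3/6 + 3 x^2/2 - 3 x + 1


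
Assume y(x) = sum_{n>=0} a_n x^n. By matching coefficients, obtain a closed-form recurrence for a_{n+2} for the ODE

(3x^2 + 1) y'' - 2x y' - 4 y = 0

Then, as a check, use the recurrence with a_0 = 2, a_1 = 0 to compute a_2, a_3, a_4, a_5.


Substitute y = sum_n a_n x^n.
(1 + 3 x^2) y'' contributes (n+2)(n+1) a_{n+2} + 3 n(n-1) a_n at x^n.
-2 x y'(x) contributes -2 n a_n at x^n.
-4 y(x) contributes -4 a_n at x^n.
Matching x^n: (n+2)(n+1) a_{n+2} + (3 n(n-1) - 2 n - 4) a_n = 0.
Thus a_{n+2} = (-3 n(n-1) + 2 n + 4) / ((n+1)(n+2)) * a_n.

Check with a_0 = 2, a_1 = 0 (apply the recurrence for n = 0, 1, 2, 3): a_0 = 2, a_1 = 0, a_2 = 4, a_3 = 0, a_4 = 2/3, a_5 = 0.

a_(n+2) = (-3 n(n-1) + 2 n + 4) / ((n+1)(n+2)) * a_n; check: a_0 = 2, a_1 = 0, a_2 = 4, a_3 = 0, a_4 = 2/3, a_5 = 0


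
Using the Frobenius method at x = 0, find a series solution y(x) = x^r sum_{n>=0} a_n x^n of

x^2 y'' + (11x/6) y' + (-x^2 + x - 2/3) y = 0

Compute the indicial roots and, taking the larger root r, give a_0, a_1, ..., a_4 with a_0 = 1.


Write in Frobenius form y'' + (p(x)/x) y' + (q(x)/x^2) y = 0:
  p(x) = 11/6,  q(x) = -x^2 + x - 2/3.
Indicial equation: r(r-1) + (11/6) r + (-2/3) = 0 -> roots r_1 = 1/2, r_2 = -4/3.
Take r = r_1 = 1/2. Let y(x) = x^r sum_{n>=0} a_n x^n with a_0 = 1.
Substitute y = x^r sum a_n x^n and match x^{r+n}. The recurrence is
  D(n) a_n + 1 a_{n-1} - 1 a_{n-2} = 0,  where D(n) = (r+n)(r+n-1) + (11/6)(r+n) + (-2/3).
  a_n = [-1 a_{n-1} + 1 a_{n-2}] / D(n).
Since the indicial polynomial factors as (r - r_1)(r - r_2), D(n) = (r_1 + n - r_1)(r_1 + n - r_2) = n(n + 11/6).
Evaluating step by step (a_0 = 1):
  n = 1: D(1) = 1(1 + 11/6) = 17/6; numerator = -1(1) = -1; a_1 = (-1)/(17/6) = -6/17
  n = 2: D(2) = 2(2 + 11/6) = 23/3; numerator = -1(-6/17) + 1(1) = 23/17; a_2 = (23/17)/(23/3) = 3/17
  n = 3: D(3) = 3(3 + 11/6) = 29/2; numerator = -1(3/17) + 1(-6/17) = -9/17; a_3 = (-9/17)/(29/2) = -18/493
  n = 4: D(4) = 4(4 + 11/6) = 70/3; numerator = -1(-18/493) + 1(3/17) = 105/493; a_4 = (105/493)/(70/3) = 9/986

r = 1/2; a_0 = 1; a_1 = -6/17; a_2 = 3/17; a_3 = -18/493; a_4 = 9/986


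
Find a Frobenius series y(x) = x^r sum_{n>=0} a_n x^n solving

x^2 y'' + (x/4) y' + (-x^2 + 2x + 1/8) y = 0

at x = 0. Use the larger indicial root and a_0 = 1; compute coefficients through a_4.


Write in Frobenius form y'' + (p(x)/x) y' + (q(x)/x^2) y = 0:
  p(x) = 1/4,  q(x) = -x^2 + 2x + 1/8.
Indicial equation: r(r-1) + (1/4) r + (1/8) = 0 -> roots r_1 = 1/2, r_2 = 1/4.
Take r = r_1 = 1/2. Let y(x) = x^r sum_{n>=0} a_n x^n with a_0 = 1.
Substitute y = x^r sum a_n x^n and match x^{r+n}. The recurrence is
  D(n) a_n + 2 a_{n-1} - 1 a_{n-2} = 0,  where D(n) = (r+n)(r+n-1) + (1/4)(r+n) + (1/8).
  a_n = [-2 a_{n-1} + 1 a_{n-2}] / D(n).
Since the indicial polynomial factors as (r - r_1)(r - r_2), D(n) = (r_1 + n - r_1)(r_1 + n - r_2) = n(n + 1/4).
Evaluating step by step (a_0 = 1):
  n = 1: D(1) = 1(1 + 1/4) = 5/4; numerator = -2(1) = -2; a_1 = (-2)/(5/4) = -8/5
  n = 2: D(2) = 2(2 + 1/4) = 9/2; numerator = -2(-8/5) + 1(1) = 21/5; a_2 = (21/5)/(9/2) = 14/15
  n = 3: D(3) = 3(3 + 1/4) = 39/4; numerator = -2(14/15) + 1(-8/5) = -52/15; a_3 = (-52/15)/(39/4) = -16/45
  n = 4: D(4) = 4(4 + 1/4) = 17; numerator = -2(-16/45) + 1(14/15) = 74/45; a_4 = (74/45)/(17) = 74/765

r = 1/2; a_0 = 1; a_1 = -8/5; a_2 = 14/15; a_3 = -16/45; a_4 = 74/765


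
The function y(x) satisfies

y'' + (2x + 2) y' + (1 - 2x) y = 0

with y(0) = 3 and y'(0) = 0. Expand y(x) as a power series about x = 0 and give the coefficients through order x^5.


Ansatz: y(x) = sum_{n>=0} a_n x^n, so y'(x) = sum_{n>=1} n a_n x^(n-1) and y''(x) = sum_{n>=2} n(n-1) a_n x^(n-2).
Substitute into P(x) y'' + Q(x) y' + R(x) y = 0 with P(x) = 1, Q(x) = 2x + 2, R(x) = 1 - 2x, and match powers of x.
Initial conditions: a_0 = 3, a_1 = 0.
Setting the coefficient of each power of x to zero and solving order by order (substituting the coefficients already found):
  x^0: 2 a_2 + 2 a_1 + a_0 = 0  ->  2 a_2 = -2 a_1 - a_0 = -3  ->  a_2 = -3/2
  x^1: 6 a_3 + 4 a_2 + 3 a_1 - 2 a_0 = 0  ->  6 a_3 = -4 a_2 - 3 a_1 + 2 a_0 = 12  ->  a_3 = 2
  x^2: 12 a_4 + 6 a_3 + 5 a_2 - 2 a_1 = 0  ->  12 a_4 = -6 a_3 - 5 a_2 + 2 a_1 = -9/2  ->  a_4 = -3/8
  x^3: 20 a_5 + 8 a_4 + 7 a_3 - 2 a_2 = 0  ->  20 a_5 = -8 a_4 - 7 a_3 + 2 a_2 = -14  ->  a_5 = -7/10
Truncated series: y(x) = 3 - (3/2) x^2 + 2 x^3 - (3/8) x^4 - (7/10) x^5 + O(x^6).

a_0 = 3; a_1 = 0; a_2 = -3/2; a_3 = 2; a_4 = -3/8; a_5 = -7/10


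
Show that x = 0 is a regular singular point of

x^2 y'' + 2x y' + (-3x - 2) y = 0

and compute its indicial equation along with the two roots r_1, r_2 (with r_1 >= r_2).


Divide by x^2 to reach normal form y'' + P_1(x) y' + P_2(x) y = 0 with P_1(x) = 2/x and P_2(x) = -3/x - 2/x^2.
x = 0 is a singular point because the y'-coefficient 2/x has a pole at x = 0 and the y-coefficient -3/x - 2/x^2 has a pole at x = 0.
It is a regular singular point because x P_1(x) = p(x) = 2 and x^2 P_2(x) = q(x) = -3x - 2 are polynomials, hence analytic at x = 0.
p(0) = 2,  q(0) = -2.
Indicial equation: r(r-1) + p(0) r + q(0) = 0, i.e. r^2 + (p(0) - 1) r + q(0) = 0, i.e. r^2 + 1 r - 2 = 0.
Discriminant: (1)^2 - 4(-2) = 9, so r = (-1 ± 3)/2.
Solving: r_1 = 1, r_2 = -2.

indicial: r^2 + 1 r - 2 = 0; roots r_1 = 1, r_2 = -2


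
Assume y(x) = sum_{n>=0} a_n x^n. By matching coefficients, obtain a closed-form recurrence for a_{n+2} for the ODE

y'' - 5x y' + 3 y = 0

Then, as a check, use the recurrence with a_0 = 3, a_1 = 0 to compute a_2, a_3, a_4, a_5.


Substitute y = sum_n a_n x^n.
y''(x) has coefficient (n+2)(n+1) a_{n+2} at x^n;
-5 x y'(x) has coefficient -5 n a_n at x^n (shift);
3 y(x) has coefficient 3 a_n at x^n.
Matching x^n: (n+2)(n+1) a_{n+2} + (-5n + 3) a_n = 0.
Thus a_{n+2} = (5n - 3) / ((n+1)(n+2)) * a_n.

Check with a_0 = 3, a_1 = 0 (apply the recurrence for n = 0, 1, 2, 3): a_0 = 3, a_1 = 0, a_2 = -9/2, a_3 = 0, a_4 = -21/8, a_5 = 0.

a_(n+2) = (5n - 3) / ((n+1)(n+2)) * a_n; check: a_0 = 3, a_1 = 0, a_2 = -9/2, a_3 = 0, a_4 = -21/8, a_5 = 0


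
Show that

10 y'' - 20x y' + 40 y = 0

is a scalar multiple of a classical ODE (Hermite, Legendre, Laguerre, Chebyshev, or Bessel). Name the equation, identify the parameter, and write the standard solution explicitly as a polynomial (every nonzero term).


All three coefficients share the factor 10; dividing through by 10 gives  y'' - 2x y' + 4 y = 0.
This matches the Hermite equation y'' - 2x y' + 2n y = 0 with 2n = 4, so n = 2; the polynomial solution is H_2(x).
With y = sum_k a_k x^k, matching x^k gives (k+2)(k+1) a_{k+2} = 2(k - n) a_k = 2(k - 2) a_k. The right side vanishes at k = 2, so the series with the parity of 2 terminates at degree 2.
Standard normalization: leading coefficient of H_n is 2^n, so a_2 = 2^2 = 4. Work downward with a_k = (k+1)(k+2) a_{k+2} / (2(k - n)):
  a_0 = (1)(2)(4) / (2(0 - 2)) = 8/(-4) = -2
Hence H_2(x) = 4 x^2 - 2.

H_2(x); series = 4 x^2 - 2


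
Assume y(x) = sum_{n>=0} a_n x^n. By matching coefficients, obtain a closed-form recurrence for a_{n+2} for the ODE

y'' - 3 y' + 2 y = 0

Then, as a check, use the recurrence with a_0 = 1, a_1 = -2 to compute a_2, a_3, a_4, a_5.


Substitute y = sum_n a_n x^n.
y''(x) has coefficient (n+2)(n+1) a_{n+2} at x^n;
-3 y'(x) has coefficient -3 (n+1) a_{n+1} at x^n;
2 y(x) has coefficient 2 a_n at x^n.
Matching x^n: (n+2)(n+1) a_{n+2} - 3 (n+1) a_{n+1} + 2 a_n = 0.
Thus a_{n+2} = [3 (n+1) a_{n+1} - 2 a_n] / ((n+1)(n+2)).

Check with a_0 = 1, a_1 = -2 (apply the recurrence for n = 0, 1, 2, 3): a_0 = 1, a_1 = -2, a_2 = -4, a_3 = -10/3, a_4 = -11/6, a_5 = -23/30.

a_(n+2) = [3 (n+1) a_(n+1) - 2 a_n] / ((n+1)(n+2)); check: a_0 = 1, a_1 = -2, a_2 = -4, a_3 = -10/3, a_4 = -11/6, a_5 = -23/30


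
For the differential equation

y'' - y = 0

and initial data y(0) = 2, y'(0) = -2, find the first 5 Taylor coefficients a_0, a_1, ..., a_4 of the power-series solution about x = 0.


Ansatz: y(x) = sum_{n>=0} a_n x^n, so y'(x) = sum_{n>=1} n a_n x^(n-1) and y''(x) = sum_{n>=2} n(n-1) a_n x^(n-2).
Substitute into P(x) y'' + Q(x) y' + R(x) y = 0 with P(x) = 1, Q(x) = 0, R(x) = -1, and match powers of x.
Initial conditions: a_0 = 2, a_1 = -2.
Setting the coefficient of each power of x to zero and solving order by order (substituting the coefficients already found):
  x^0: 2 a_2 - a_0 = 0  ->  2 a_2 = a_0 = 2  ->  a_2 = 1
  x^1: 6 a_3 - a_1 = 0  ->  6 a_3 = a_1 = -2  ->  a_3 = -1/3
  x^2: 12 a_4 - a_2 = 0  ->  12 a_4 = a_2 = 1  ->  a_4 = 1/12
Truncated series: y(x) = 2 - 2 x + x^2 - (1/3) x^3 + (1/12) x^4 + O(x^5).

a_0 = 2; a_1 = -2; a_2 = 1; a_3 = -1/3; a_4 = 1/12


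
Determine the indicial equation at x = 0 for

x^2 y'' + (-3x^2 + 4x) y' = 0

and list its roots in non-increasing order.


Divide by x^2 to reach normal form y'' + P_1(x) y' + P_2(x) y = 0 with P_1(x) = -3 + 4/x and P_2(x) = 0.
x = 0 is a singular point because the y'-coefficient -3 + 4/x has a pole at x = 0.
It is a regular singular point because x P_1(x) = p(x) = 4 - 3x and x^2 P_2(x) = q(x) = 0 are polynomials, hence analytic at x = 0.
p(0) = 4,  q(0) = 0.
Indicial equation: r(r-1) + p(0) r + q(0) = 0, i.e. r^2 + (p(0) - 1) r + q(0) = 0, i.e. r^2 + 3 r = 0.
Discriminant: (3)^2 - 4(0) = 9, so r = (-3 ± 3)/2.
Solving: r_1 = 0, r_2 = -3.

indicial: r^2 + 3 r = 0; roots r_1 = 0, r_2 = -3


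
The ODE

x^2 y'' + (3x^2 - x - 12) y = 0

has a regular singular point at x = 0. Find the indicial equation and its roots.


Divide by x^2 to reach normal form y'' + P_1(x) y' + P_2(x) y = 0 with P_1(x) = 0 and P_2(x) = 3 - 1/x - 12/x^2.
x = 0 is a singular point because the y-coefficient 3 - 1/x - 12/x^2 has a pole at x = 0.
It is a regular singular point because x P_1(x) = p(x) = 0 and x^2 P_2(x) = q(x) = 3x^2 - x - 12 are polynomials, hence analytic at x = 0.
p(0) = 0,  q(0) = -12.
Indicial equation: r(r-1) + p(0) r + q(0) = 0, i.e. r^2 + (p(0) - 1) r + q(0) = 0, i.e. r^2 - 1 r - 12 = 0.
Discriminant: (-1)^2 - 4(-12) = 49, so r = (1 ± 7)/2.
Solving: r_1 = 4, r_2 = -3.

indicial: r^2 - 1 r - 12 = 0; roots r_1 = 4, r_2 = -3


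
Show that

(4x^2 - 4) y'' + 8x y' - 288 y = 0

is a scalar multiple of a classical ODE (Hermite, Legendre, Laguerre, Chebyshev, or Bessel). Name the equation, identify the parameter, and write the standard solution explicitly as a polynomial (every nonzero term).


All three coefficients share the factor -4; dividing through by -4 gives  (1 - x^2) y'' - 2x y' + 72 y = 0.
This matches the Legendre equation (1 - x^2) y'' - 2x y' + n(n+1) y = 0 (note the -2x y' term) with n(n+1) = 72, so n = 8; the polynomial solution is P_8(x).
With y = sum_k a_k x^k, matching x^k gives (k+2)(k+1) a_{k+2} = [k(k+1) - n(n+1)] a_k = (k - 8)(k + 9) a_k. The right side vanishes at k = 8, so the series with the parity of 8 terminates at degree 8.
Standard normalization (P_n(1) = 1): leading coefficient (2n)!/(2^n (n!)^2) = 20922789888000/(256*1625702400) = 6435/128, so a_8 = 6435/128. Work downward with a_k = (k+1)(k+2) a_{k+2} / ((k - 8)(k + 9)):
  a_6 = (7)(8)(6435/128) / ((6 - 8)(6 + 9)) = (45045/16)/(-30) = -3003/32
  a_4 = (5)(6)(-3003/32) / ((4 - 8)(4 + 9)) = (-45045/16)/(-52) = 3465/64
  a_2 = (3)(4)(3465/64) / ((2 - 8)(2 + 9)) = (10395/16)/(-66) = -315/32
  a_0 = (1)(2)(-315/32) / ((0 - 8)(0 + 9)) = (-315/16)/(-72) = 35/128
Hence P_8(x) = 6435 x^8/128 - 3003 x^6/32 + 3465 x^4/64 - 315 x^2/32 + 35/128.

P_8(x); series = 6435 x^8/128 - 3003 x^6/32 + 3465 x^4/64 - 315 x^2/32 + 35/128


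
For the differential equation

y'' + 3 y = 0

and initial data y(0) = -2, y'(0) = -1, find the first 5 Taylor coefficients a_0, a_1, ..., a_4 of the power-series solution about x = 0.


Ansatz: y(x) = sum_{n>=0} a_n x^n, so y'(x) = sum_{n>=1} n a_n x^(n-1) and y''(x) = sum_{n>=2} n(n-1) a_n x^(n-2).
Substitute into P(x) y'' + Q(x) y' + R(x) y = 0 with P(x) = 1, Q(x) = 0, R(x) = 3, and match powers of x.
Initial conditions: a_0 = -2, a_1 = -1.
Setting the coefficient of each power of x to zero and solving order by order (substituting the coefficients already found):
  x^0: 2 a_2 + 3 a_0 = 0  ->  2 a_2 = -3 a_0 = 6  ->  a_2 = 3
  x^1: 6 a_3 + 3 a_1 = 0  ->  6 a_3 = -3 a_1 = 3  ->  a_3 = 1/2
  x^2: 12 a_4 + 3 a_2 = 0  ->  12 a_4 = -3 a_2 = -9  ->  a_4 = -3/4
Truncated series: y(x) = -2 - x + 3 x^2 + (1/2) x^3 - (3/4) x^4 + O(x^5).

a_0 = -2; a_1 = -1; a_2 = 3; a_3 = 1/2; a_4 = -3/4


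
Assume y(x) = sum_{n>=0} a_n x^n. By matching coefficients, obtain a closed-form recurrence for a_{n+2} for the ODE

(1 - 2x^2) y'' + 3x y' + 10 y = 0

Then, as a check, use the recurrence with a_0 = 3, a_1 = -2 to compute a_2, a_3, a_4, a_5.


Substitute y = sum_n a_n x^n.
(1 - 2 x^2) y'' contributes (n+2)(n+1) a_{n+2} - 2 n(n-1) a_n at x^n.
3 x y'(x) contributes 3 n a_n at x^n.
10 y(x) contributes 10 a_n at x^n.
Matching x^n: (n+2)(n+1) a_{n+2} + (-2 n(n-1) + 3 n + 10) a_n = 0.
Thus a_{n+2} = (2 n(n-1) - 3 n - 10) / ((n+1)(n+2)) * a_n.

Check with a_0 = 3, a_1 = -2 (apply the recurrence for n = 0, 1, 2, 3): a_0 = 3, a_1 = -2, a_2 = -15, a_3 = 13/3, a_4 = 15, a_5 = -91/60.

a_(n+2) = (2 n(n-1) - 3 n - 10) / ((n+1)(n+2)) * a_n; check: a_0 = 3, a_1 = -2, a_2 = -15, a_3 = 13/3, a_4 = 15, a_5 = -91/60


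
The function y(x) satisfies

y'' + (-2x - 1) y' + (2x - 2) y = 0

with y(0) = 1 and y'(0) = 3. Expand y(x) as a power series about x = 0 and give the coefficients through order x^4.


Ansatz: y(x) = sum_{n>=0} a_n x^n, so y'(x) = sum_{n>=1} n a_n x^(n-1) and y''(x) = sum_{n>=2} n(n-1) a_n x^(n-2).
Substitute into P(x) y'' + Q(x) y' + R(x) y = 0 with P(x) = 1, Q(x) = -2x - 1, R(x) = 2x - 2, and match powers of x.
Initial conditions: a_0 = 1, a_1 = 3.
Setting the coefficient of each power of x to zero and solving order by order (substituting the coefficients already found):
  x^0: 2 a_2 - a_1 - 2 a_0 = 0  ->  2 a_2 = a_1 + 2 a_0 = 5  ->  a_2 = 5/2
  x^1: 6 a_3 - 2 a_2 - 4 a_1 + 2 a_0 = 0  ->  6 a_3 = 2 a_2 + 4 a_1 - 2 a_0 = 15  ->  a_3 = 5/2
  x^2: 12 a_4 - 3 a_3 - 6 a_2 + 2 a_1 = 0  ->  12 a_4 = 3 a_3 + 6 a_2 - 2 a_1 = 33/2  ->  a_4 = 11/8
Truncated series: y(x) = 1 + 3 x + (5/2) x^2 + (5/2) x^3 + (11/8) x^4 + O(x^5).

a_0 = 1; a_1 = 3; a_2 = 5/2; a_3 = 5/2; a_4 = 11/8


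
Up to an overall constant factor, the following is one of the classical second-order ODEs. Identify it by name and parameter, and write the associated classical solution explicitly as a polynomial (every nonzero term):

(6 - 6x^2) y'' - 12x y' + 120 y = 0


All three coefficients share the factor 6; dividing through by 6 gives  (1 - x^2) y'' - 2x y' + 20 y = 0.
This matches the Legendre equation (1 - x^2) y'' - 2x y' + n(n+1) y = 0 (note the -2x y' term) with n(n+1) = 20, so n = 4; the polynomial solution is P_4(x).
With y = sum_k a_k x^k, matching x^k gives (k+2)(k+1) a_{k+2} = [k(k+1) - n(n+1)] a_k = (k - 4)(k + 5) a_k. The right side vanishes at k = 4, so the series with the parity of 4 terminates at degree 4.
Standard normalization (P_n(1) = 1): leading coefficient (2n)!/(2^n (n!)^2) = 40320/(16*576) = 35/8, so a_4 = 35/8. Work downward with a_k = (k+1)(k+2) a_{k+2} / ((k - 4)(k + 5)):
  a_2 = (3)(4)(35/8) / ((2 - 4)(2 + 5)) = (105/2)/(-14) = -15/4
  a_0 = (1)(2)(-15/4) / ((0 - 4)(0 + 5)) = (-15/2)/(-20) = 3/8
Hence P_4(x) = 35 x^4/8 - 15 x^2/4 + 3/8.

P_4(x); series = 35 x^4/8 - 15 x^2/4 + 3/8


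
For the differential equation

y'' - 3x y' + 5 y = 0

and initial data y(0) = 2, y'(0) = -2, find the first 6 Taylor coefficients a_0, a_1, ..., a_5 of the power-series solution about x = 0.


Ansatz: y(x) = sum_{n>=0} a_n x^n, so y'(x) = sum_{n>=1} n a_n x^(n-1) and y''(x) = sum_{n>=2} n(n-1) a_n x^(n-2).
Substitute into P(x) y'' + Q(x) y' + R(x) y = 0 with P(x) = 1, Q(x) = -3x, R(x) = 5, and match powers of x.
Initial conditions: a_0 = 2, a_1 = -2.
Setting the coefficient of each power of x to zero and solving order by order (substituting the coefficients already found):
  x^0: 2 a_2 + 5 a_0 = 0  ->  2 a_2 = -5 a_0 = -10  ->  a_2 = -5
  x^1: 6 a_3 + 2 a_1 = 0  ->  6 a_3 = -2 a_1 = 4  ->  a_3 = 2/3
  x^2: 12 a_4 - a_2 = 0  ->  12 a_4 = a_2 = -5  ->  a_4 = -5/12
  x^3: 20 a_5 - 4 a_3 = 0  ->  20 a_5 = 4 a_3 = 8/3  ->  a_5 = 2/15
Truncated series: y(x) = 2 - 2 x - 5 x^2 + (2/3) x^3 - (5/12) x^4 + (2/15) x^5 + O(x^6).

a_0 = 2; a_1 = -2; a_2 = -5; a_3 = 2/3; a_4 = -5/12; a_5 = 2/15


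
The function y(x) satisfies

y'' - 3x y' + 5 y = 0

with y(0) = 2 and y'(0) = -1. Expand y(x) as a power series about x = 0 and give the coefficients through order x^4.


Ansatz: y(x) = sum_{n>=0} a_n x^n, so y'(x) = sum_{n>=1} n a_n x^(n-1) and y''(x) = sum_{n>=2} n(n-1) a_n x^(n-2).
Substitute into P(x) y'' + Q(x) y' + R(x) y = 0 with P(x) = 1, Q(x) = -3x, R(x) = 5, and match powers of x.
Initial conditions: a_0 = 2, a_1 = -1.
Setting the coefficient of each power of x to zero and solving order by order (substituting the coefficients already found):
  x^0: 2 a_2 + 5 a_0 = 0  ->  2 a_2 = -5 a_0 = -10  ->  a_2 = -5
  x^1: 6 a_3 + 2 a_1 = 0  ->  6 a_3 = -2 a_1 = 2  ->  a_3 = 1/3
  x^2: 12 a_4 - a_2 = 0  ->  12 a_4 = a_2 = -5  ->  a_4 = -5/12
Truncated series: y(x) = 2 - x - 5 x^2 + (1/3) x^3 - (5/12) x^4 + O(x^5).

a_0 = 2; a_1 = -1; a_2 = -5; a_3 = 1/3; a_4 = -5/12


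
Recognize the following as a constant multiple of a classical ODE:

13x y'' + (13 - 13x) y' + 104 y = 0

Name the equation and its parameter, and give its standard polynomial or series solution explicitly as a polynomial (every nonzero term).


All three coefficients share the factor 13; dividing through by 13 gives  x y'' + (1 - x) y' + 8 y = 0.
This matches the Laguerre equation x y'' + (1 - x) y' + n y = 0 with n = 8; the polynomial solution is L_8(x).
With y = sum_k a_k x^k, matching x^k gives (k+1)k a_{k+1} + (k+1) a_{k+1} - k a_k + n a_k = 0, i.e. (k+1)^2 a_{k+1} = (k - n) a_k = (k - 8) a_k. The right side vanishes at k = 8, so the series terminates at degree 8.
Standard normalization L_n(0) = 1 gives a_0 = 1. Work upward with a_{k+1} = (k - 8) a_k / (k+1)^2:
  a_1 = (0 - 8)(1) / 1^2 = -8/1 = -8
  a_2 = (1 - 8)(-8) / 2^2 = 56/4 = 14
  a_3 = (2 - 8)(14) / 3^2 = -84/9 = -28/3
  a_4 = (3 - 8)(-28/3) / 4^2 = (140/3)/16 = 35/12
  a_5 = (4 - 8)(35/12) / 5^2 = (-35/3)/25 = -7/15
  a_6 = (5 - 8)(-7/15) / 6^2 = (7/5)/36 = 7/180
  a_7 = (6 - 8)(7/180) / 7^2 = (-7/90)/49 = -1/630
  a_8 = (7 - 8)(-1/630) / 8^2 = (1/630)/64 = 1/40320
Hence L_8(x) = x^8/40320 - x^7/630 + 7 x^6/180 - 7 x^5/15 + 35 x^4/12 - 28 x^3/3 + 14 x^2 - 8 x + 1.

L_8(x); series = x^8/40320 - x^7/630 + 7 x^6/180 - 7 x^5/15 + 35 x^4/12 - 28 x^3/3 + 14 x^2 - 8 x + 1


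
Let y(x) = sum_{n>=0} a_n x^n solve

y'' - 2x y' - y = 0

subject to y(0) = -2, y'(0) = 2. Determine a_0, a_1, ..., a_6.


Ansatz: y(x) = sum_{n>=0} a_n x^n, so y'(x) = sum_{n>=1} n a_n x^(n-1) and y''(x) = sum_{n>=2} n(n-1) a_n x^(n-2).
Substitute into P(x) y'' + Q(x) y' + R(x) y = 0 with P(x) = 1, Q(x) = -2x, R(x) = -1, and match powers of x.
Initial conditions: a_0 = -2, a_1 = 2.
Setting the coefficient of each power of x to zero and solving order by order (substituting the coefficients already found):
  x^0: 2 a_2 - a_0 = 0  ->  2 a_2 = a_0 = -2  ->  a_2 = -1
  x^1: 6 a_3 - 3 a_1 = 0  ->  6 a_3 = 3 a_1 = 6  ->  a_3 = 1
  x^2: 12 a_4 - 5 a_2 = 0  ->  12 a_4 = 5 a_2 = -5  ->  a_4 = -5/12
  x^3: 20 a_5 - 7 a_3 = 0  ->  20 a_5 = 7 a_3 = 7  ->  a_5 = 7/20
  x^4: 30 a_6 - 9 a_4 = 0  ->  30 a_6 = 9 a_4 = -15/4  ->  a_6 = -1/8
Truncated series: y(x) = -2 + 2 x - x^2 + x^3 - (5/12) x^4 + (7/20) x^5 - (1/8) x^6 + O(x^7).

a_0 = -2; a_1 = 2; a_2 = -1; a_3 = 1; a_4 = -5/12; a_5 = 7/20; a_6 = -1/8


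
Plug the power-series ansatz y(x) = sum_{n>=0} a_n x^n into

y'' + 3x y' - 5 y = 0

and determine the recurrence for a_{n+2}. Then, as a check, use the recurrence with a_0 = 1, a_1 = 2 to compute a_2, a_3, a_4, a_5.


Substitute y = sum_n a_n x^n.
y''(x) has coefficient (n+2)(n+1) a_{n+2} at x^n;
3 x y'(x) has coefficient 3 n a_n at x^n (shift);
-5 y(x) has coefficient -5 a_n at x^n.
Matching x^n: (n+2)(n+1) a_{n+2} + (3n - 5) a_n = 0.
Thus a_{n+2} = (-3n + 5) / ((n+1)(n+2)) * a_n.

Check with a_0 = 1, a_1 = 2 (apply the recurrence for n = 0, 1, 2, 3): a_0 = 1, a_1 = 2, a_2 = 5/2, a_3 = 2/3, a_4 = -5/24, a_5 = -2/15.

a_(n+2) = (-3n + 5) / ((n+1)(n+2)) * a_n; check: a_0 = 1, a_1 = 2, a_2 = 5/2, a_3 = 2/3, a_4 = -5/24, a_5 = -2/15


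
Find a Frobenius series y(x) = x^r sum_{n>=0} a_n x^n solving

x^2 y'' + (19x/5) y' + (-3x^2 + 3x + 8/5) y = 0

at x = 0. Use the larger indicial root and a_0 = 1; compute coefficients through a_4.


Write in Frobenius form y'' + (p(x)/x) y' + (q(x)/x^2) y = 0:
  p(x) = 19/5,  q(x) = -3x^2 + 3x + 8/5.
Indicial equation: r(r-1) + (19/5) r + (8/5) = 0 -> roots r_1 = -4/5, r_2 = -2.
Take r = r_1 = -4/5. Let y(x) = x^r sum_{n>=0} a_n x^n with a_0 = 1.
Substitute y = x^r sum a_n x^n and match x^{r+n}. The recurrence is
  D(n) a_n + 3 a_{n-1} - 3 a_{n-2} = 0,  where D(n) = (r+n)(r+n-1) + (19/5)(r+n) + (8/5).
  a_n = [-3 a_{n-1} + 3 a_{n-2}] / D(n).
Since the indicial polynomial factors as (r - r_1)(r - r_2), D(n) = (r_1 + n - r_1)(r_1 + n - r_2) = n(n + 6/5).
Evaluating step by step (a_0 = 1):
  n = 1: D(1) = 1(1 + 6/5) = 11/5; numerator = -3(1) = -3; a_1 = (-3)/(11/5) = -15/11
  n = 2: D(2) = 2(2 + 6/5) = 32/5; numerator = -3(-15/11) + 3(1) = 78/11; a_2 = (78/11)/(32/5) = 195/176
  n = 3: D(3) = 3(3 + 6/5) = 63/5; numerator = -3(195/176) + 3(-15/11) = -1305/176; a_3 = (-1305/176)/(63/5) = -725/1232
  n = 4: D(4) = 4(4 + 6/5) = 104/5; numerator = -3(-725/1232) + 3(195/176) = 285/56; a_4 = (285/56)/(104/5) = 1425/5824

r = -4/5; a_0 = 1; a_1 = -15/11; a_2 = 195/176; a_3 = -725/1232; a_4 = 1425/5824


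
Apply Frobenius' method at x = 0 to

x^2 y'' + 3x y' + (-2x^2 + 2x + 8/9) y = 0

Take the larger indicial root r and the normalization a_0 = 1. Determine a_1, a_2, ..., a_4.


Write in Frobenius form y'' + (p(x)/x) y' + (q(x)/x^2) y = 0:
  p(x) = 3,  q(x) = -2x^2 + 2x + 8/9.
Indicial equation: r(r-1) + (3) r + (8/9) = 0 -> roots r_1 = -2/3, r_2 = -4/3.
Take r = r_1 = -2/3. Let y(x) = x^r sum_{n>=0} a_n x^n with a_0 = 1.
Substitute y = x^r sum a_n x^n and match x^{r+n}. The recurrence is
  D(n) a_n + 2 a_{n-1} - 2 a_{n-2} = 0,  where D(n) = (r+n)(r+n-1) + (3)(r+n) + (8/9).
  a_n = [-2 a_{n-1} + 2 a_{n-2}] / D(n).
Since the indicial polynomial factors as (r - r_1)(r - r_2), D(n) = (r_1 + n - r_1)(r_1 + n - r_2) = n(n + 2/3).
Evaluating step by step (a_0 = 1):
  n = 1: D(1) = 1(1 + 2/3) = 5/3; numerator = -2(1) = -2; a_1 = (-2)/(5/3) = -6/5
  n = 2: D(2) = 2(2 + 2/3) = 16/3; numerator = -2(-6/5) + 2(1) = 22/5; a_2 = (22/5)/(16/3) = 33/40
  n = 3: D(3) = 3(3 + 2/3) = 11; numerator = -2(33/40) + 2(-6/5) = -81/20; a_3 = (-81/20)/(11) = -81/220
  n = 4: D(4) = 4(4 + 2/3) = 56/3; numerator = -2(-81/220) + 2(33/40) = 105/44; a_4 = (105/44)/(56/3) = 45/352

r = -2/3; a_0 = 1; a_1 = -6/5; a_2 = 33/40; a_3 = -81/220; a_4 = 45/352


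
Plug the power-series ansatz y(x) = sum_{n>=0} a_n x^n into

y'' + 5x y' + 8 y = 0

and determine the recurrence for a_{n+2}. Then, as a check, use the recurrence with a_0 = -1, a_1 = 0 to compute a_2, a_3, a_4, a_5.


Substitute y = sum_n a_n x^n.
y''(x) has coefficient (n+2)(n+1) a_{n+2} at x^n;
5 x y'(x) has coefficient 5 n a_n at x^n (shift);
8 y(x) has coefficient 8 a_n at x^n.
Matching x^n: (n+2)(n+1) a_{n+2} + (5n + 8) a_n = 0.
Thus a_{n+2} = (-5n - 8) / ((n+1)(n+2)) * a_n.

Check with a_0 = -1, a_1 = 0 (apply the recurrence for n = 0, 1, 2, 3): a_0 = -1, a_1 = 0, a_2 = 4, a_3 = 0, a_4 = -6, a_5 = 0.

a_(n+2) = (-5n - 8) / ((n+1)(n+2)) * a_n; check: a_0 = -1, a_1 = 0, a_2 = 4, a_3 = 0, a_4 = -6, a_5 = 0


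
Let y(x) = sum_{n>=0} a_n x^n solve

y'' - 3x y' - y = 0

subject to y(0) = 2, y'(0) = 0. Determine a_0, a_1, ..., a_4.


Ansatz: y(x) = sum_{n>=0} a_n x^n, so y'(x) = sum_{n>=1} n a_n x^(n-1) and y''(x) = sum_{n>=2} n(n-1) a_n x^(n-2).
Substitute into P(x) y'' + Q(x) y' + R(x) y = 0 with P(x) = 1, Q(x) = -3x, R(x) = -1, and match powers of x.
Initial conditions: a_0 = 2, a_1 = 0.
Setting the coefficient of each power of x to zero and solving order by order (substituting the coefficients already found):
  x^0: 2 a_2 - a_0 = 0  ->  2 a_2 = a_0 = 2  ->  a_2 = 1
  x^1: 6 a_3 - 4 a_1 = 0  ->  6 a_3 = 4 a_1 = 0  ->  a_3 = 0
  x^2: 12 a_4 - 7 a_2 = 0  ->  12 a_4 = 7 a_2 = 7  ->  a_4 = 7/12
Truncated series: y(x) = 2 + x^2 + (7/12) x^4 + O(x^5).

a_0 = 2; a_1 = 0; a_2 = 1; a_3 = 0; a_4 = 7/12


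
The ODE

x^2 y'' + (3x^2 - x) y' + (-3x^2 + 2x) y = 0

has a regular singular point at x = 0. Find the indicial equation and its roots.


Divide by x^2 to reach normal form y'' + P_1(x) y' + P_2(x) y = 0 with P_1(x) = 3 - 1/x and P_2(x) = -3 + 2/x.
x = 0 is a singular point because the y'-coefficient 3 - 1/x has a pole at x = 0 and the y-coefficient -3 + 2/x has a pole at x = 0.
It is a regular singular point because x P_1(x) = p(x) = 3x - 1 and x^2 P_2(x) = q(x) = -3x^2 + 2x are polynomials, hence analytic at x = 0.
p(0) = -1,  q(0) = 0.
Indicial equation: r(r-1) + p(0) r + q(0) = 0, i.e. r^2 + (p(0) - 1) r + q(0) = 0, i.e. r^2 - 2 r = 0.
Discriminant: (-2)^2 - 4(0) = 4, so r = (2 ± 2)/2.
Solving: r_1 = 2, r_2 = 0.

indicial: r^2 - 2 r = 0; roots r_1 = 2, r_2 = 0


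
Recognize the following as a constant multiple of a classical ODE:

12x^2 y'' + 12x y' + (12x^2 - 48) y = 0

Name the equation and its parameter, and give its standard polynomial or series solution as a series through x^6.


All three coefficients share the factor 12; dividing through by 12 gives  x^2 y'' + x y' + (x^2 - 4) y = 0.
This matches the Bessel equation x^2 y'' + x y' + (x^2 - nu^2) y = 0 with nu^2 = 4, so nu = 2; the solution bounded at x = 0 is J_2(x).
Frobenius at x = 0: indicial roots ±nu; for r = nu the recurrence k(k + 2nu) c_k = -c_{k-2} gives the standard series J_nu(x) = sum_{k>=0} (-1)^k / (k! (k+nu)!) (x/2)^(2k+nu). Evaluate the first 3 terms:
  k = 0: (-1)^0 / (0! * 2! * 2^2) x^2 = 1/(1*2*4) x^2 = (1/8) x^2
  k = 1: (-1)^1 / (1! * 3! * 2^4) x^4 = -1/(1*6*16) x^4 = (-1/96) x^4
  k = 2: (-1)^2 / (2! * 4! * 2^6) x^6 = 1/(2*24*64) x^6 = (1/3072) x^6
Hence J_2(x) = x^6/3072 - x^4/96 + x^2/8 + ....

J_2(x); series = x^6/3072 - x^4/96 + x^2/8


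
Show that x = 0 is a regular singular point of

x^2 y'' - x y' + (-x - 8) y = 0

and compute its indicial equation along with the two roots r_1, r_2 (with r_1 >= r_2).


Divide by x^2 to reach normal form y'' + P_1(x) y' + P_2(x) y = 0 with P_1(x) = -1/x and P_2(x) = -1/x - 8/x^2.
x = 0 is a singular point because the y'-coefficient -1/x has a pole at x = 0 and the y-coefficient -1/x - 8/x^2 has a pole at x = 0.
It is a regular singular point because x P_1(x) = p(x) = -1 and x^2 P_2(x) = q(x) = -x - 8 are polynomials, hence analytic at x = 0.
p(0) = -1,  q(0) = -8.
Indicial equation: r(r-1) + p(0) r + q(0) = 0, i.e. r^2 + (p(0) - 1) r + q(0) = 0, i.e. r^2 - 2 r - 8 = 0.
Discriminant: (-2)^2 - 4(-8) = 36, so r = (2 ± 6)/2.
Solving: r_1 = 4, r_2 = -2.

indicial: r^2 - 2 r - 8 = 0; roots r_1 = 4, r_2 = -2


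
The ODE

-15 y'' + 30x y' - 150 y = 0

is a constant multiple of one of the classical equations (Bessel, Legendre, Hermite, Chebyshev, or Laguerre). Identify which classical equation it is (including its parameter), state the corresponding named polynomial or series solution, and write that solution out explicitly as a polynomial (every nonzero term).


All three coefficients share the factor -15; dividing through by -15 gives  y'' - 2x y' + 10 y = 0.
This matches the Hermite equation y'' - 2x y' + 2n y = 0 with 2n = 10, so n = 5; the polynomial solution is H_5(x).
With y = sum_k a_k x^k, matching x^k gives (k+2)(k+1) a_{k+2} = 2(k - n) a_k = 2(k - 5) a_k. The right side vanishes at k = 5, so the series with the parity of 5 terminates at degree 5.
Standard normalization: leading coefficient of H_n is 2^n, so a_5 = 2^5 = 32. Work downward with a_k = (k+1)(k+2) a_{k+2} / (2(k - n)):
  a_3 = (4)(5)(32) / (2(3 - 5)) = 640/(-4) = -160
  a_1 = (2)(3)(-160) / (2(1 - 5)) = -960/(-8) = 120
Hence H_5(x) = 32 x^5 - 160 x^3 + 120 x.

H_5(x); series = 32 x^5 - 160 x^3 + 120 x


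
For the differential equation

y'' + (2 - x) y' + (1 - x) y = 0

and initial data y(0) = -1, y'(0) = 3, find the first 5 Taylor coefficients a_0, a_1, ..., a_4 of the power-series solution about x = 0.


Ansatz: y(x) = sum_{n>=0} a_n x^n, so y'(x) = sum_{n>=1} n a_n x^(n-1) and y''(x) = sum_{n>=2} n(n-1) a_n x^(n-2).
Substitute into P(x) y'' + Q(x) y' + R(x) y = 0 with P(x) = 1, Q(x) = 2 - x, R(x) = 1 - x, and match powers of x.
Initial conditions: a_0 = -1, a_1 = 3.
Setting the coefficient of each power of x to zero and solving order by order (substituting the coefficients already found):
  x^0: 2 a_2 + 2 a_1 + a_0 = 0  ->  2 a_2 = -2 a_1 - a_0 = -5  ->  a_2 = -5/2
  x^1: 6 a_3 + 4 a_2 - a_0 = 0  ->  6 a_3 = -4 a_2 + a_0 = 9  ->  a_3 = 3/2
  x^2: 12 a_4 + 6 a_3 - a_2 - a_1 = 0  ->  12 a_4 = -6 a_3 + a_2 + a_1 = -17/2  ->  a_4 = -17/24
Truncated series: y(x) = -1 + 3 x - (5/2) x^2 + (3/2) x^3 - (17/24) x^4 + O(x^5).

a_0 = -1; a_1 = 3; a_2 = -5/2; a_3 = 3/2; a_4 = -17/24


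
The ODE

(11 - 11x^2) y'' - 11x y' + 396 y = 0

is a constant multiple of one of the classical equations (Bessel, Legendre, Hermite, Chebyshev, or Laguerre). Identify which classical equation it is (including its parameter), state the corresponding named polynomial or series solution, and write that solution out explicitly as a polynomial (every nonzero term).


All three coefficients share the factor 11; dividing through by 11 gives  (1 - x^2) y'' - x y' + 36 y = 0.
This matches the Chebyshev equation (1 - x^2) y'' - x y' + n^2 y = 0 (note the -x y' term, not -2x y') with n^2 = 36, so n = 6; the polynomial solution is T_6(x).
With y = sum_k a_k x^k, matching x^k gives (k+2)(k+1) a_{k+2} = (k^2 - n^2) a_k = (k - 6)(k + 6) a_k. The right side vanishes at k = 6, so the series with the parity of 6 terminates at degree 6.
Standard normalization: leading coefficient of T_n is 2^(n-1), so a_6 = 2^5 = 32. Work downward with a_k = (k+1)(k+2) a_{k+2} / ((k - 6)(k + 6)):
  a_4 = (5)(6)(32) / ((4 - 6)(4 + 6)) = 960/(-20) = -48
  a_2 = (3)(4)(-48) / ((2 - 6)(2 + 6)) = -576/(-32) = 18
  a_0 = (1)(2)(18) / ((0 - 6)(0 + 6)) = 36/(-36) = -1
Hence T_6(x) = 32 x^6 - 48 x^4 + 18 x^2 - 1.

T_6(x); series = 32 x^6 - 48 x^4 + 18 x^2 - 1


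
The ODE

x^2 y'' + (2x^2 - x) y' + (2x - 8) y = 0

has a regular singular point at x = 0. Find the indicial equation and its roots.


Divide by x^2 to reach normal form y'' + P_1(x) y' + P_2(x) y = 0 with P_1(x) = 2 - 1/x and P_2(x) = 2/x - 8/x^2.
x = 0 is a singular point because the y'-coefficient 2 - 1/x has a pole at x = 0 and the y-coefficient 2/x - 8/x^2 has a pole at x = 0.
It is a regular singular point because x P_1(x) = p(x) = 2x - 1 and x^2 P_2(x) = q(x) = 2x - 8 are polynomials, hence analytic at x = 0.
p(0) = -1,  q(0) = -8.
Indicial equation: r(r-1) + p(0) r + q(0) = 0, i.e. r^2 + (p(0) - 1) r + q(0) = 0, i.e. r^2 - 2 r - 8 = 0.
Discriminant: (-2)^2 - 4(-8) = 36, so r = (2 ± 6)/2.
Solving: r_1 = 4, r_2 = -2.

indicial: r^2 - 2 r - 8 = 0; roots r_1 = 4, r_2 = -2


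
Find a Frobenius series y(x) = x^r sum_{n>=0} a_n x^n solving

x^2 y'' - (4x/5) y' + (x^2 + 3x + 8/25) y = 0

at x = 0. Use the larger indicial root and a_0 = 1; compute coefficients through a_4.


Write in Frobenius form y'' + (p(x)/x) y' + (q(x)/x^2) y = 0:
  p(x) = -4/5,  q(x) = x^2 + 3x + 8/25.
Indicial equation: r(r-1) + (-4/5) r + (8/25) = 0 -> roots r_1 = 8/5, r_2 = 1/5.
Take r = r_1 = 8/5. Let y(x) = x^r sum_{n>=0} a_n x^n with a_0 = 1.
Substitute y = x^r sum a_n x^n and match x^{r+n}. The recurrence is
  D(n) a_n + 3 a_{n-1} + 1 a_{n-2} = 0,  where D(n) = (r+n)(r+n-1) + (-4/5)(r+n) + (8/25).
  a_n = [-3 a_{n-1} - 1 a_{n-2}] / D(n).
Since the indicial polynomial factors as (r - r_1)(r - r_2), D(n) = (r_1 + n - r_1)(r_1 + n - r_2) = n(n + 7/5).
Evaluating step by step (a_0 = 1):
  n = 1: D(1) = 1(1 + 7/5) = 12/5; numerator = -3(1) = -3; a_1 = (-3)/(12/5) = -5/4
  n = 2: D(2) = 2(2 + 7/5) = 34/5; numerator = -3(-5/4) - 1(1) = 11/4; a_2 = (11/4)/(34/5) = 55/136
  n = 3: D(3) = 3(3 + 7/5) = 66/5; numerator = -3(55/136) - 1(-5/4) = 5/136; a_3 = (5/136)/(66/5) = 25/8976
  n = 4: D(4) = 4(4 + 7/5) = 108/5; numerator = -3(25/8976) - 1(55/136) = -1235/2992; a_4 = (-1235/2992)/(108/5) = -6175/323136

r = 8/5; a_0 = 1; a_1 = -5/4; a_2 = 55/136; a_3 = 25/8976; a_4 = -6175/323136


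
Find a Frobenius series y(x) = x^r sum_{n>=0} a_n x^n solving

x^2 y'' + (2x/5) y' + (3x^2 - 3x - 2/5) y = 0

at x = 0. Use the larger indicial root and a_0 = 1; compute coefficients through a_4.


Write in Frobenius form y'' + (p(x)/x) y' + (q(x)/x^2) y = 0:
  p(x) = 2/5,  q(x) = 3x^2 - 3x - 2/5.
Indicial equation: r(r-1) + (2/5) r + (-2/5) = 0 -> roots r_1 = 1, r_2 = -2/5.
Take r = r_1 = 1. Let y(x) = x^r sum_{n>=0} a_n x^n with a_0 = 1.
Substitute y = x^r sum a_n x^n and match x^{r+n}. The recurrence is
  D(n) a_n - 3 a_{n-1} + 3 a_{n-2} = 0,  where D(n) = (r+n)(r+n-1) + (2/5)(r+n) + (-2/5).
  a_n = [3 a_{n-1} - 3 a_{n-2}] / D(n).
Since the indicial polynomial factors as (r - r_1)(r - r_2), D(n) = (r_1 + n - r_1)(r_1 + n - r_2) = n(n + 7/5).
Evaluating step by step (a_0 = 1):
  n = 1: D(1) = 1(1 + 7/5) = 12/5; numerator = 3(1) = 3; a_1 = (3)/(12/5) = 5/4
  n = 2: D(2) = 2(2 + 7/5) = 34/5; numerator = 3(5/4) - 3(1) = 3/4; a_2 = (3/4)/(34/5) = 15/136
  n = 3: D(3) = 3(3 + 7/5) = 66/5; numerator = 3(15/136) - 3(5/4) = -465/136; a_3 = (-465/136)/(66/5) = -775/2992
  n = 4: D(4) = 4(4 + 7/5) = 108/5; numerator = 3(-775/2992) - 3(15/136) = -195/176; a_4 = (-195/176)/(108/5) = -325/6336

r = 1; a_0 = 1; a_1 = 5/4; a_2 = 15/136; a_3 = -775/2992; a_4 = -325/6336


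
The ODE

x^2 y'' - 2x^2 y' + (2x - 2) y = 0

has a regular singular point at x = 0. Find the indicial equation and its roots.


Divide by x^2 to reach normal form y'' + P_1(x) y' + P_2(x) y = 0 with P_1(x) = -2 and P_2(x) = 2/x - 2/x^2.
x = 0 is a singular point because the y-coefficient 2/x - 2/x^2 has a pole at x = 0.
It is a regular singular point because x P_1(x) = p(x) = -2x and x^2 P_2(x) = q(x) = 2x - 2 are polynomials, hence analytic at x = 0.
p(0) = 0,  q(0) = -2.
Indicial equation: r(r-1) + p(0) r + q(0) = 0, i.e. r^2 + (p(0) - 1) r + q(0) = 0, i.e. r^2 - 1 r - 2 = 0.
Discriminant: (-1)^2 - 4(-2) = 9, so r = (1 ± 3)/2.
Solving: r_1 = 2, r_2 = -1.

indicial: r^2 - 1 r - 2 = 0; roots r_1 = 2, r_2 = -1


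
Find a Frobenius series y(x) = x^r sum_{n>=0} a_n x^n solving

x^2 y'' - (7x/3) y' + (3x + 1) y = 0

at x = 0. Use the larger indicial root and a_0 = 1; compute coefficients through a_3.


Write in Frobenius form y'' + (p(x)/x) y' + (q(x)/x^2) y = 0:
  p(x) = -7/3,  q(x) = 3x + 1.
Indicial equation: r(r-1) + (-7/3) r + (1) = 0 -> roots r_1 = 3, r_2 = 1/3.
Take r = r_1 = 3. Let y(x) = x^r sum_{n>=0} a_n x^n with a_0 = 1.
Substitute y = x^r sum a_n x^n and match x^{r+n}. The recurrence is
  D(n) a_n + 3 a_{n-1} = 0,  where D(n) = (r+n)(r+n-1) + (-7/3)(r+n) + (1).
  a_n = -3 / D(n) * a_{n-1}.
Since the indicial polynomial factors as (r - r_1)(r - r_2), D(n) = (r_1 + n - r_1)(r_1 + n - r_2) = n(n + 8/3).
Evaluating step by step (a_0 = 1):
  n = 1: D(1) = 1(1 + 8/3) = 11/3; numerator = -3(1) = -3; a_1 = (-3)/(11/3) = -9/11
  n = 2: D(2) = 2(2 + 8/3) = 28/3; numerator = -3(-9/11) = 27/11; a_2 = (27/11)/(28/3) = 81/308
  n = 3: D(3) = 3(3 + 8/3) = 17; numerator = -3(81/308) = -243/308; a_3 = (-243/308)/(17) = -243/5236

r = 3; a_0 = 1; a_1 = -9/11; a_2 = 81/308; a_3 = -243/5236


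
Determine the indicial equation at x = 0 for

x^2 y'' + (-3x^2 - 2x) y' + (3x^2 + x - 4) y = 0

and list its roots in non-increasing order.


Divide by x^2 to reach normal form y'' + P_1(x) y' + P_2(x) y = 0 with P_1(x) = -3 - 2/x and P_2(x) = 3 + 1/x - 4/x^2.
x = 0 is a singular point because the y'-coefficient -3 - 2/x has a pole at x = 0 and the y-coefficient 3 + 1/x - 4/x^2 has a pole at x = 0.
It is a regular singular point because x P_1(x) = p(x) = -3x - 2 and x^2 P_2(x) = q(x) = 3x^2 + x - 4 are polynomials, hence analytic at x = 0.
p(0) = -2,  q(0) = -4.
Indicial equation: r(r-1) + p(0) r + q(0) = 0, i.e. r^2 + (p(0) - 1) r + q(0) = 0, i.e. r^2 - 3 r - 4 = 0.
Discriminant: (-3)^2 - 4(-4) = 25, so r = (3 ± 5)/2.
Solving: r_1 = 4, r_2 = -1.

indicial: r^2 - 3 r - 4 = 0; roots r_1 = 4, r_2 = -1


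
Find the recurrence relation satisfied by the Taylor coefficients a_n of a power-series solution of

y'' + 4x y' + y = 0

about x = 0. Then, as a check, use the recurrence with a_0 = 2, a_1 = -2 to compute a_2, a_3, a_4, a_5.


Substitute y = sum_n a_n x^n.
y''(x) has coefficient (n+2)(n+1) a_{n+2} at x^n;
4 x y'(x) has coefficient 4 n a_n at x^n (shift);
y(x) has coefficient 1 a_n at x^n.
Matching x^n: (n+2)(n+1) a_{n+2} + (4n + 1) a_n = 0.
Thus a_{n+2} = (-4n - 1) / ((n+1)(n+2)) * a_n.

Check with a_0 = 2, a_1 = -2 (apply the recurrence for n = 0, 1, 2, 3): a_0 = 2, a_1 = -2, a_2 = -1, a_3 = 5/3, a_4 = 3/4, a_5 = -13/12.

a_(n+2) = (-4n - 1) / ((n+1)(n+2)) * a_n; check: a_0 = 2, a_1 = -2, a_2 = -1, a_3 = 5/3, a_4 = 3/4, a_5 = -13/12
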